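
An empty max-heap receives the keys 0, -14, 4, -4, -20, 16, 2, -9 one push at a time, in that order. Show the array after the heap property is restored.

[16, -4, 4, -9, -20, 0, 2, -14]

Insert 0:
  append 0 at index 0 → [0] (no swap needed)
Insert -14:
  append -14 at index 1 → [0, -14] (no swap needed)
Insert 4:
  append 4 at index 2 → [0, -14, 4]
  4 > parent 0 at index 0, swap → [4, -14, 0]
Insert -4:
  append -4 at index 3 → [4, -14, 0, -4]
  -4 > parent -14 at index 1, swap → [4, -4, 0, -14]
Insert -20:
  append -20 at index 4 → [4, -4, 0, -14, -20] (no swap needed)
Insert 16:
  append 16 at index 5 → [4, -4, 0, -14, -20, 16]
  16 > parent 0 at index 2, swap → [4, -4, 16, -14, -20, 0]
  16 > parent 4 at index 0, swap → [16, -4, 4, -14, -20, 0]
Insert 2:
  append 2 at index 6 → [16, -4, 4, -14, -20, 0, 2] (no swap needed)
Insert -9:
  append -9 at index 7 → [16, -4, 4, -14, -20, 0, 2, -9]
  -9 > parent -14 at index 3, swap → [16, -4, 4, -9, -20, 0, 2, -14]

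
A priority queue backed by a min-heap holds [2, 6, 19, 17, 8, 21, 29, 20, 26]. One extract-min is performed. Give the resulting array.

[6, 8, 19, 17, 26, 21, 29, 20]

remove root 2; move last element 26 to root → [26, 6, 19, 17, 8, 21, 29, 20]
26 vs smaller child 6 at index 1, swap → [6, 26, 19, 17, 8, 21, 29, 20]
26 vs smaller child 8 at index 4, swap → [6, 8, 19, 17, 26, 21, 29, 20]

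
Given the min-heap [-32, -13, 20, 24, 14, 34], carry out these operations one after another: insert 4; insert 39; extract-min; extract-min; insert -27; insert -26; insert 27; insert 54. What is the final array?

[-27, -26, 4, 14, 39, 34, 20, 24, 27, 54]

insert 4:
  append 4 at index 6 → [-32, -13, 20, 24, 14, 34, 4]
  4 < parent 20 at index 2, swap → [-32, -13, 4, 24, 14, 34, 20]
insert 39:
  append 39 at index 7 → [-32, -13, 4, 24, 14, 34, 20, 39] (no swap needed)
extract-min → returns -32:
  remove root -32; move last element 39 to root → [39, -13, 4, 24, 14, 34, 20]
  39 vs smaller child -13 at index 1, swap → [-13, 39, 4, 24, 14, 34, 20]
  39 vs smaller child 14 at index 4, swap → [-13, 14, 4, 24, 39, 34, 20]
extract-min → returns -13:
  remove root -13; move last element 20 to root → [20, 14, 4, 24, 39, 34]
  20 vs smaller child 4 at index 2, swap → [4, 14, 20, 24, 39, 34]
insert -27:
  append -27 at index 6 → [4, 14, 20, 24, 39, 34, -27]
  -27 < parent 20 at index 2, swap → [4, 14, -27, 24, 39, 34, 20]
  -27 < parent 4 at index 0, swap → [-27, 14, 4, 24, 39, 34, 20]
insert -26:
  append -26 at index 7 → [-27, 14, 4, 24, 39, 34, 20, -26]
  -26 < parent 24 at index 3, swap → [-27, 14, 4, -26, 39, 34, 20, 24]
  -26 < parent 14 at index 1, swap → [-27, -26, 4, 14, 39, 34, 20, 24]
insert 27:
  append 27 at index 8 → [-27, -26, 4, 14, 39, 34, 20, 24, 27] (no swap needed)
insert 54:
  append 54 at index 9 → [-27, -26, 4, 14, 39, 34, 20, 24, 27, 54] (no swap needed)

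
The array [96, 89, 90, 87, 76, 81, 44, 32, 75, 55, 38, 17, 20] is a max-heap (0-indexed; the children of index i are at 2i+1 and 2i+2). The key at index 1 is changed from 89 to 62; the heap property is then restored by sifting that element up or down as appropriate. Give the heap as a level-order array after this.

set index 1 from 89 to 62 → [96, 62, 90, 87, 76, 81, 44, 32, 75, 55, 38, 17, 20]
62 vs larger child 87 at index 3, swap → [96, 87, 90, 62, 76, 81, 44, 32, 75, 55, 38, 17, 20]
62 vs larger child 75 at index 8, swap → [96, 87, 90, 75, 76, 81, 44, 32, 62, 55, 38, 17, 20]

[96, 87, 90, 75, 76, 81, 44, 32, 62, 55, 38, 17, 20]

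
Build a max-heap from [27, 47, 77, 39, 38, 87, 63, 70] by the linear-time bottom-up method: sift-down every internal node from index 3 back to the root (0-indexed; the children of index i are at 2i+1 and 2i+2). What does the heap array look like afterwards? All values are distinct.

sift down from index 3:
  39 vs only child 70 at index 7, swap → [27, 47, 77, 70, 38, 87, 63, 39]
sift down from index 2:
  77 vs larger child 87 at index 5, swap → [27, 47, 87, 70, 38, 77, 63, 39]
sift down from index 1:
  47 vs larger child 70 at index 3, swap → [27, 70, 87, 47, 38, 77, 63, 39]
sift down from index 0:
  27 vs larger child 87 at index 2, swap → [87, 70, 27, 47, 38, 77, 63, 39]
  27 vs larger child 77 at index 5, swap → [87, 70, 77, 47, 38, 27, 63, 39]

[87, 70, 77, 47, 38, 27, 63, 39]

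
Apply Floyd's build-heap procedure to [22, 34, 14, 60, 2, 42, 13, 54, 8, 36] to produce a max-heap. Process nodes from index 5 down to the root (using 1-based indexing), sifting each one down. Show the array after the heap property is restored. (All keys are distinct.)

sift down from index 5:
  2 vs only child 36 at index 10, swap → [22, 34, 14, 60, 36, 42, 13, 54, 8, 2]
sift down from index 4: already satisfies heap property
sift down from index 3:
  14 vs larger child 42 at index 6, swap → [22, 34, 42, 60, 36, 14, 13, 54, 8, 2]
sift down from index 2:
  34 vs larger child 60 at index 4, swap → [22, 60, 42, 34, 36, 14, 13, 54, 8, 2]
  34 vs larger child 54 at index 8, swap → [22, 60, 42, 54, 36, 14, 13, 34, 8, 2]
sift down from index 1:
  22 vs larger child 60 at index 2, swap → [60, 22, 42, 54, 36, 14, 13, 34, 8, 2]
  22 vs larger child 54 at index 4, swap → [60, 54, 42, 22, 36, 14, 13, 34, 8, 2]
  22 vs larger child 34 at index 8, swap → [60, 54, 42, 34, 36, 14, 13, 22, 8, 2]

[60, 54, 42, 34, 36, 14, 13, 22, 8, 2]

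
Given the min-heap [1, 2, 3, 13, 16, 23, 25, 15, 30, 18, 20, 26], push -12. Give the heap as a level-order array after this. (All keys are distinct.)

[-12, 2, 1, 13, 16, 3, 25, 15, 30, 18, 20, 26, 23]

append -12 at index 12 → [1, 2, 3, 13, 16, 23, 25, 15, 30, 18, 20, 26, -12]
-12 < parent 23 at index 5, swap → [1, 2, 3, 13, 16, -12, 25, 15, 30, 18, 20, 26, 23]
-12 < parent 3 at index 2, swap → [1, 2, -12, 13, 16, 3, 25, 15, 30, 18, 20, 26, 23]
-12 < parent 1 at index 0, swap → [-12, 2, 1, 13, 16, 3, 25, 15, 30, 18, 20, 26, 23]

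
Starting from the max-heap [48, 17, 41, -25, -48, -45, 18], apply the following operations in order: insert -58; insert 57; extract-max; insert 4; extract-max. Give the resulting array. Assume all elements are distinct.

[41, 17, 18, 4, -48, -45, -25, -58]

insert -58:
  append -58 at index 7 → [48, 17, 41, -25, -48, -45, 18, -58] (no swap needed)
insert 57:
  append 57 at index 8 → [48, 17, 41, -25, -48, -45, 18, -58, 57]
  57 > parent -25 at index 3, swap → [48, 17, 41, 57, -48, -45, 18, -58, -25]
  57 > parent 17 at index 1, swap → [48, 57, 41, 17, -48, -45, 18, -58, -25]
  57 > parent 48 at index 0, swap → [57, 48, 41, 17, -48, -45, 18, -58, -25]
extract-max → returns 57:
  remove root 57; move last element -25 to root → [-25, 48, 41, 17, -48, -45, 18, -58]
  -25 vs larger child 48 at index 1, swap → [48, -25, 41, 17, -48, -45, 18, -58]
  -25 vs larger child 17 at index 3, swap → [48, 17, 41, -25, -48, -45, 18, -58]
insert 4:
  append 4 at index 8 → [48, 17, 41, -25, -48, -45, 18, -58, 4]
  4 > parent -25 at index 3, swap → [48, 17, 41, 4, -48, -45, 18, -58, -25]
extract-max → returns 48:
  remove root 48; move last element -25 to root → [-25, 17, 41, 4, -48, -45, 18, -58]
  -25 vs larger child 41 at index 2, swap → [41, 17, -25, 4, -48, -45, 18, -58]
  -25 vs larger child 18 at index 6, swap → [41, 17, 18, 4, -48, -45, -25, -58]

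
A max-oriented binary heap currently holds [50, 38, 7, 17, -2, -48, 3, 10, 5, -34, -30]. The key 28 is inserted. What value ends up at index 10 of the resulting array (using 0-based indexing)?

-30

append 28 at index 11 → [50, 38, 7, 17, -2, -48, 3, 10, 5, -34, -30, 28]
28 > parent -48 at index 5, swap → [50, 38, 7, 17, -2, 28, 3, 10, 5, -34, -30, -48]
28 > parent 7 at index 2, swap → [50, 38, 28, 17, -2, 7, 3, 10, 5, -34, -30, -48]
resulting array: [50, 38, 28, 17, -2, 7, 3, 10, 5, -34, -30, -48]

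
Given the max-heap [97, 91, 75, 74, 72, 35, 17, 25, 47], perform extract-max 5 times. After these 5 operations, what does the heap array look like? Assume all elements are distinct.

extract-max #1 returns 97:
  remove root 97; move last element 47 to root → [47, 91, 75, 74, 72, 35, 17, 25]
  47 vs larger child 91 at index 1, swap → [91, 47, 75, 74, 72, 35, 17, 25]
  47 vs larger child 74 at index 3, swap → [91, 74, 75, 47, 72, 35, 17, 25]
extract-max #2 returns 91:
  remove root 91; move last element 25 to root → [25, 74, 75, 47, 72, 35, 17]
  25 vs larger child 75 at index 2, swap → [75, 74, 25, 47, 72, 35, 17]
  25 vs larger child 35 at index 5, swap → [75, 74, 35, 47, 72, 25, 17]
extract-max #3 returns 75:
  remove root 75; move last element 17 to root → [17, 74, 35, 47, 72, 25]
  17 vs larger child 74 at index 1, swap → [74, 17, 35, 47, 72, 25]
  17 vs larger child 72 at index 4, swap → [74, 72, 35, 47, 17, 25]
extract-max #4 returns 74:
  remove root 74; move last element 25 to root → [25, 72, 35, 47, 17]
  25 vs larger child 72 at index 1, swap → [72, 25, 35, 47, 17]
  25 vs larger child 47 at index 3, swap → [72, 47, 35, 25, 17]
extract-max #5 returns 72:
  remove root 72; move last element 17 to root → [17, 47, 35, 25]
  17 vs larger child 47 at index 1, swap → [47, 17, 35, 25]
  17 vs only child 25 at index 3, swap → [47, 25, 35, 17]

[47, 25, 35, 17]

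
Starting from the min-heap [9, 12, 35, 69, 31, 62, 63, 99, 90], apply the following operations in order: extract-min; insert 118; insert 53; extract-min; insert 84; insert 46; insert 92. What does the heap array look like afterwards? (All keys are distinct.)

[31, 46, 35, 69, 53, 62, 63, 99, 118, 90, 84, 92]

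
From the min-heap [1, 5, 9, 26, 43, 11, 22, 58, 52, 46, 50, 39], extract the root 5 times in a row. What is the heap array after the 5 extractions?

extract-min #1 returns 1:
  remove root 1; move last element 39 to root → [39, 5, 9, 26, 43, 11, 22, 58, 52, 46, 50]
  39 vs smaller child 5 at index 1, swap → [5, 39, 9, 26, 43, 11, 22, 58, 52, 46, 50]
  39 vs smaller child 26 at index 3, swap → [5, 26, 9, 39, 43, 11, 22, 58, 52, 46, 50]
extract-min #2 returns 5:
  remove root 5; move last element 50 to root → [50, 26, 9, 39, 43, 11, 22, 58, 52, 46]
  50 vs smaller child 9 at index 2, swap → [9, 26, 50, 39, 43, 11, 22, 58, 52, 46]
  50 vs smaller child 11 at index 5, swap → [9, 26, 11, 39, 43, 50, 22, 58, 52, 46]
extract-min #3 returns 9:
  remove root 9; move last element 46 to root → [46, 26, 11, 39, 43, 50, 22, 58, 52]
  46 vs smaller child 11 at index 2, swap → [11, 26, 46, 39, 43, 50, 22, 58, 52]
  46 vs smaller child 22 at index 6, swap → [11, 26, 22, 39, 43, 50, 46, 58, 52]
extract-min #4 returns 11:
  remove root 11; move last element 52 to root → [52, 26, 22, 39, 43, 50, 46, 58]
  52 vs smaller child 22 at index 2, swap → [22, 26, 52, 39, 43, 50, 46, 58]
  52 vs smaller child 46 at index 6, swap → [22, 26, 46, 39, 43, 50, 52, 58]
extract-min #5 returns 22:
  remove root 22; move last element 58 to root → [58, 26, 46, 39, 43, 50, 52]
  58 vs smaller child 26 at index 1, swap → [26, 58, 46, 39, 43, 50, 52]
  58 vs smaller child 39 at index 3, swap → [26, 39, 46, 58, 43, 50, 52]

[26, 39, 46, 58, 43, 50, 52]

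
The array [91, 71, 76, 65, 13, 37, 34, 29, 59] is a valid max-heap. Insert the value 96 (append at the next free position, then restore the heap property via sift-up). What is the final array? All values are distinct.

append 96 at index 9 → [91, 71, 76, 65, 13, 37, 34, 29, 59, 96]
96 > parent 13 at index 4, swap → [91, 71, 76, 65, 96, 37, 34, 29, 59, 13]
96 > parent 71 at index 1, swap → [91, 96, 76, 65, 71, 37, 34, 29, 59, 13]
96 > parent 91 at index 0, swap → [96, 91, 76, 65, 71, 37, 34, 29, 59, 13]

[96, 91, 76, 65, 71, 37, 34, 29, 59, 13]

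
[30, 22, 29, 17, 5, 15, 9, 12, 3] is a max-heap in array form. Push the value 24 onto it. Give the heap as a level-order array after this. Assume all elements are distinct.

[30, 24, 29, 17, 22, 15, 9, 12, 3, 5]

append 24 at index 9 → [30, 22, 29, 17, 5, 15, 9, 12, 3, 24]
24 > parent 5 at index 4, swap → [30, 22, 29, 17, 24, 15, 9, 12, 3, 5]
24 > parent 22 at index 1, swap → [30, 24, 29, 17, 22, 15, 9, 12, 3, 5]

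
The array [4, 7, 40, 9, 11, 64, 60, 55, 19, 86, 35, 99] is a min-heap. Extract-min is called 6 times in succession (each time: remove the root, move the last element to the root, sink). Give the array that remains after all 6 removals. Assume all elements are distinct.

[40, 55, 60, 86, 99, 64]

extract-min #1 returns 4:
  remove root 4; move last element 99 to root → [99, 7, 40, 9, 11, 64, 60, 55, 19, 86, 35]
  99 vs smaller child 7 at index 1, swap → [7, 99, 40, 9, 11, 64, 60, 55, 19, 86, 35]
  99 vs smaller child 9 at index 3, swap → [7, 9, 40, 99, 11, 64, 60, 55, 19, 86, 35]
  99 vs smaller child 19 at index 8, swap → [7, 9, 40, 19, 11, 64, 60, 55, 99, 86, 35]
extract-min #2 returns 7:
  remove root 7; move last element 35 to root → [35, 9, 40, 19, 11, 64, 60, 55, 99, 86]
  35 vs smaller child 9 at index 1, swap → [9, 35, 40, 19, 11, 64, 60, 55, 99, 86]
  35 vs smaller child 11 at index 4, swap → [9, 11, 40, 19, 35, 64, 60, 55, 99, 86]
extract-min #3 returns 9:
  remove root 9; move last element 86 to root → [86, 11, 40, 19, 35, 64, 60, 55, 99]
  86 vs smaller child 11 at index 1, swap → [11, 86, 40, 19, 35, 64, 60, 55, 99]
  86 vs smaller child 19 at index 3, swap → [11, 19, 40, 86, 35, 64, 60, 55, 99]
  86 vs smaller child 55 at index 7, swap → [11, 19, 40, 55, 35, 64, 60, 86, 99]
extract-min #4 returns 11:
  remove root 11; move last element 99 to root → [99, 19, 40, 55, 35, 64, 60, 86]
  99 vs smaller child 19 at index 1, swap → [19, 99, 40, 55, 35, 64, 60, 86]
  99 vs smaller child 35 at index 4, swap → [19, 35, 40, 55, 99, 64, 60, 86]
extract-min #5 returns 19:
  remove root 19; move last element 86 to root → [86, 35, 40, 55, 99, 64, 60]
  86 vs smaller child 35 at index 1, swap → [35, 86, 40, 55, 99, 64, 60]
  86 vs smaller child 55 at index 3, swap → [35, 55, 40, 86, 99, 64, 60]
extract-min #6 returns 35:
  remove root 35; move last element 60 to root → [60, 55, 40, 86, 99, 64]
  60 vs smaller child 40 at index 2, swap → [40, 55, 60, 86, 99, 64]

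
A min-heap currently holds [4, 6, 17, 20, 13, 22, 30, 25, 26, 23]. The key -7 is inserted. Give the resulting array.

[-7, 4, 17, 20, 6, 22, 30, 25, 26, 23, 13]

append -7 at index 10 → [4, 6, 17, 20, 13, 22, 30, 25, 26, 23, -7]
-7 < parent 13 at index 4, swap → [4, 6, 17, 20, -7, 22, 30, 25, 26, 23, 13]
-7 < parent 6 at index 1, swap → [4, -7, 17, 20, 6, 22, 30, 25, 26, 23, 13]
-7 < parent 4 at index 0, swap → [-7, 4, 17, 20, 6, 22, 30, 25, 26, 23, 13]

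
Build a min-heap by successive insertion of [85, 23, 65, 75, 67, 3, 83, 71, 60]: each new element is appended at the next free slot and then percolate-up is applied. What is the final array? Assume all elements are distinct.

Insert 85:
  append 85 at index 0 → [85] (no swap needed)
Insert 23:
  append 23 at index 1 → [85, 23]
  23 < parent 85 at index 0, swap → [23, 85]
Insert 65:
  append 65 at index 2 → [23, 85, 65] (no swap needed)
Insert 75:
  append 75 at index 3 → [23, 85, 65, 75]
  75 < parent 85 at index 1, swap → [23, 75, 65, 85]
Insert 67:
  append 67 at index 4 → [23, 75, 65, 85, 67]
  67 < parent 75 at index 1, swap → [23, 67, 65, 85, 75]
Insert 3:
  append 3 at index 5 → [23, 67, 65, 85, 75, 3]
  3 < parent 65 at index 2, swap → [23, 67, 3, 85, 75, 65]
  3 < parent 23 at index 0, swap → [3, 67, 23, 85, 75, 65]
Insert 83:
  append 83 at index 6 → [3, 67, 23, 85, 75, 65, 83] (no swap needed)
Insert 71:
  append 71 at index 7 → [3, 67, 23, 85, 75, 65, 83, 71]
  71 < parent 85 at index 3, swap → [3, 67, 23, 71, 75, 65, 83, 85]
Insert 60:
  append 60 at index 8 → [3, 67, 23, 71, 75, 65, 83, 85, 60]
  60 < parent 71 at index 3, swap → [3, 67, 23, 60, 75, 65, 83, 85, 71]
  60 < parent 67 at index 1, swap → [3, 60, 23, 67, 75, 65, 83, 85, 71]

[3, 60, 23, 67, 75, 65, 83, 85, 71]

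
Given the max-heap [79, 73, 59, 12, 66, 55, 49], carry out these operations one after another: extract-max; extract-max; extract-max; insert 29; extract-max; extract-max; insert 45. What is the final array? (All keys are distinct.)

[49, 45, 12, 29]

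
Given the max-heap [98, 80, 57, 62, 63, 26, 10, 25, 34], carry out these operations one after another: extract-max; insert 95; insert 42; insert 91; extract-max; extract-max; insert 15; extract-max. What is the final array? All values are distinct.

[63, 62, 57, 34, 42, 26, 10, 25, 15]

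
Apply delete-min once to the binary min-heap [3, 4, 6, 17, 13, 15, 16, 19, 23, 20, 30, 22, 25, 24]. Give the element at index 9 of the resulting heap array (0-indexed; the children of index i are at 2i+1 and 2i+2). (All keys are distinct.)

remove root 3; move last element 24 to root → [24, 4, 6, 17, 13, 15, 16, 19, 23, 20, 30, 22, 25]
24 vs smaller child 4 at index 1, swap → [4, 24, 6, 17, 13, 15, 16, 19, 23, 20, 30, 22, 25]
24 vs smaller child 13 at index 4, swap → [4, 13, 6, 17, 24, 15, 16, 19, 23, 20, 30, 22, 25]
24 vs smaller child 20 at index 9, swap → [4, 13, 6, 17, 20, 15, 16, 19, 23, 24, 30, 22, 25]
resulting array: [4, 13, 6, 17, 20, 15, 16, 19, 23, 24, 30, 22, 25]

24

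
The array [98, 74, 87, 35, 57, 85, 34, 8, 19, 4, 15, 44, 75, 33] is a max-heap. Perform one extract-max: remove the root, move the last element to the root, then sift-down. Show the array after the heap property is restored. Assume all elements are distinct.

[87, 74, 85, 35, 57, 75, 34, 8, 19, 4, 15, 44, 33]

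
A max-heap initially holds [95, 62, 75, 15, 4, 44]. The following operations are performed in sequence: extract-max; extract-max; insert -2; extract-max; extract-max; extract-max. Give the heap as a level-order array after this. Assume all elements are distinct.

[4, -2]

extract-max → returns 95:
  remove root 95; move last element 44 to root → [44, 62, 75, 15, 4]
  44 vs larger child 75 at index 2, swap → [75, 62, 44, 15, 4]
extract-max → returns 75:
  remove root 75; move last element 4 to root → [4, 62, 44, 15]
  4 vs larger child 62 at index 1, swap → [62, 4, 44, 15]
  4 vs only child 15 at index 3, swap → [62, 15, 44, 4]
insert -2:
  append -2 at index 4 → [62, 15, 44, 4, -2] (no swap needed)
extract-max → returns 62:
  remove root 62; move last element -2 to root → [-2, 15, 44, 4]
  -2 vs larger child 44 at index 2, swap → [44, 15, -2, 4]
extract-max → returns 44:
  remove root 44; move last element 4 to root → [4, 15, -2]
  4 vs larger child 15 at index 1, swap → [15, 4, -2]
extract-max → returns 15:
  remove root 15; move last element -2 to root → [-2, 4]
  -2 vs only child 4 at index 1, swap → [4, -2]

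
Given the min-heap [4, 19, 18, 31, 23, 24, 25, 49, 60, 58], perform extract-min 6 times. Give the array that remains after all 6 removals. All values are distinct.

[31, 49, 58, 60]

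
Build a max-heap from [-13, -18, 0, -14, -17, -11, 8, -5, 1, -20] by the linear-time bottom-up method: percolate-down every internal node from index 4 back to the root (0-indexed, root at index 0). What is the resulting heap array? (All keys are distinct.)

sift down from index 4: already satisfies heap property
sift down from index 3:
  -14 vs larger child 1 at index 8, swap → [-13, -18, 0, 1, -17, -11, 8, -5, -14, -20]
sift down from index 2:
  0 vs larger child 8 at index 6, swap → [-13, -18, 8, 1, -17, -11, 0, -5, -14, -20]
sift down from index 1:
  -18 vs larger child 1 at index 3, swap → [-13, 1, 8, -18, -17, -11, 0, -5, -14, -20]
  -18 vs larger child -5 at index 7, swap → [-13, 1, 8, -5, -17, -11, 0, -18, -14, -20]
sift down from index 0:
  -13 vs larger child 8 at index 2, swap → [8, 1, -13, -5, -17, -11, 0, -18, -14, -20]
  -13 vs larger child 0 at index 6, swap → [8, 1, 0, -5, -17, -11, -13, -18, -14, -20]

[8, 1, 0, -5, -17, -11, -13, -18, -14, -20]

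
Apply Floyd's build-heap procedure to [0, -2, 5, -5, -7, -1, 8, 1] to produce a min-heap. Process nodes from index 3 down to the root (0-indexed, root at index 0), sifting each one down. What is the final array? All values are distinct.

sift down from index 3: already satisfies heap property
sift down from index 2:
  5 vs smaller child -1 at index 5, swap → [0, -2, -1, -5, -7, 5, 8, 1]
sift down from index 1:
  -2 vs smaller child -7 at index 4, swap → [0, -7, -1, -5, -2, 5, 8, 1]
sift down from index 0:
  0 vs smaller child -7 at index 1, swap → [-7, 0, -1, -5, -2, 5, 8, 1]
  0 vs smaller child -5 at index 3, swap → [-7, -5, -1, 0, -2, 5, 8, 1]

[-7, -5, -1, 0, -2, 5, 8, 1]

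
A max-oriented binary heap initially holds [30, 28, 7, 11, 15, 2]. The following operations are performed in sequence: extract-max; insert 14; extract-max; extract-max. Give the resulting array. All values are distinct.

[14, 11, 2, 7]

extract-max → returns 30:
  remove root 30; move last element 2 to root → [2, 28, 7, 11, 15]
  2 vs larger child 28 at index 1, swap → [28, 2, 7, 11, 15]
  2 vs larger child 15 at index 4, swap → [28, 15, 7, 11, 2]
insert 14:
  append 14 at index 5 → [28, 15, 7, 11, 2, 14]
  14 > parent 7 at index 2, swap → [28, 15, 14, 11, 2, 7]
extract-max → returns 28:
  remove root 28; move last element 7 to root → [7, 15, 14, 11, 2]
  7 vs larger child 15 at index 1, swap → [15, 7, 14, 11, 2]
  7 vs larger child 11 at index 3, swap → [15, 11, 14, 7, 2]
extract-max → returns 15:
  remove root 15; move last element 2 to root → [2, 11, 14, 7]
  2 vs larger child 14 at index 2, swap → [14, 11, 2, 7]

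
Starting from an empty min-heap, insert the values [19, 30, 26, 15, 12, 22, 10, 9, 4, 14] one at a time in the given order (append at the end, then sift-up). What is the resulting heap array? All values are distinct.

Insert 19:
  append 19 at index 0 → [19] (no swap needed)
Insert 30:
  append 30 at index 1 → [19, 30] (no swap needed)
Insert 26:
  append 26 at index 2 → [19, 30, 26] (no swap needed)
Insert 15:
  append 15 at index 3 → [19, 30, 26, 15]
  15 < parent 30 at index 1, swap → [19, 15, 26, 30]
  15 < parent 19 at index 0, swap → [15, 19, 26, 30]
Insert 12:
  append 12 at index 4 → [15, 19, 26, 30, 12]
  12 < parent 19 at index 1, swap → [15, 12, 26, 30, 19]
  12 < parent 15 at index 0, swap → [12, 15, 26, 30, 19]
Insert 22:
  append 22 at index 5 → [12, 15, 26, 30, 19, 22]
  22 < parent 26 at index 2, swap → [12, 15, 22, 30, 19, 26]
Insert 10:
  append 10 at index 6 → [12, 15, 22, 30, 19, 26, 10]
  10 < parent 22 at index 2, swap → [12, 15, 10, 30, 19, 26, 22]
  10 < parent 12 at index 0, swap → [10, 15, 12, 30, 19, 26, 22]
Insert 9:
  append 9 at index 7 → [10, 15, 12, 30, 19, 26, 22, 9]
  9 < parent 30 at index 3, swap → [10, 15, 12, 9, 19, 26, 22, 30]
  9 < parent 15 at index 1, swap → [10, 9, 12, 15, 19, 26, 22, 30]
  9 < parent 10 at index 0, swap → [9, 10, 12, 15, 19, 26, 22, 30]
Insert 4:
  append 4 at index 8 → [9, 10, 12, 15, 19, 26, 22, 30, 4]
  4 < parent 15 at index 3, swap → [9, 10, 12, 4, 19, 26, 22, 30, 15]
  4 < parent 10 at index 1, swap → [9, 4, 12, 10, 19, 26, 22, 30, 15]
  4 < parent 9 at index 0, swap → [4, 9, 12, 10, 19, 26, 22, 30, 15]
Insert 14:
  append 14 at index 9 → [4, 9, 12, 10, 19, 26, 22, 30, 15, 14]
  14 < parent 19 at index 4, swap → [4, 9, 12, 10, 14, 26, 22, 30, 15, 19]

[4, 9, 12, 10, 14, 26, 22, 30, 15, 19]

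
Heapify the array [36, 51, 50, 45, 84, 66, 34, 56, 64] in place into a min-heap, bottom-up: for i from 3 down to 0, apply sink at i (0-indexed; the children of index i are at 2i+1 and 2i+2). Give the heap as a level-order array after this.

sift down from index 3: already satisfies heap property
sift down from index 2:
  50 vs smaller child 34 at index 6, swap → [36, 51, 34, 45, 84, 66, 50, 56, 64]
sift down from index 1:
  51 vs smaller child 45 at index 3, swap → [36, 45, 34, 51, 84, 66, 50, 56, 64]
sift down from index 0:
  36 vs smaller child 34 at index 2, swap → [34, 45, 36, 51, 84, 66, 50, 56, 64]

[34, 45, 36, 51, 84, 66, 50, 56, 64]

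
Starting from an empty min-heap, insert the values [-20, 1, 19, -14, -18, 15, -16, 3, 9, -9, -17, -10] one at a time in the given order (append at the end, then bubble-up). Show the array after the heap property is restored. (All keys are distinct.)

Insert -20:
  append -20 at index 0 → [-20] (no swap needed)
Insert 1:
  append 1 at index 1 → [-20, 1] (no swap needed)
Insert 19:
  append 19 at index 2 → [-20, 1, 19] (no swap needed)
Insert -14:
  append -14 at index 3 → [-20, 1, 19, -14]
  -14 < parent 1 at index 1, swap → [-20, -14, 19, 1]
Insert -18:
  append -18 at index 4 → [-20, -14, 19, 1, -18]
  -18 < parent -14 at index 1, swap → [-20, -18, 19, 1, -14]
Insert 15:
  append 15 at index 5 → [-20, -18, 19, 1, -14, 15]
  15 < parent 19 at index 2, swap → [-20, -18, 15, 1, -14, 19]
Insert -16:
  append -16 at index 6 → [-20, -18, 15, 1, -14, 19, -16]
  -16 < parent 15 at index 2, swap → [-20, -18, -16, 1, -14, 19, 15]
Insert 3:
  append 3 at index 7 → [-20, -18, -16, 1, -14, 19, 15, 3] (no swap needed)
Insert 9:
  append 9 at index 8 → [-20, -18, -16, 1, -14, 19, 15, 3, 9] (no swap needed)
Insert -9:
  append -9 at index 9 → [-20, -18, -16, 1, -14, 19, 15, 3, 9, -9] (no swap needed)
Insert -17:
  append -17 at index 10 → [-20, -18, -16, 1, -14, 19, 15, 3, 9, -9, -17]
  -17 < parent -14 at index 4, swap → [-20, -18, -16, 1, -17, 19, 15, 3, 9, -9, -14]
Insert -10:
  append -10 at index 11 → [-20, -18, -16, 1, -17, 19, 15, 3, 9, -9, -14, -10]
  -10 < parent 19 at index 5, swap → [-20, -18, -16, 1, -17, -10, 15, 3, 9, -9, -14, 19]

[-20, -18, -16, 1, -17, -10, 15, 3, 9, -9, -14, 19]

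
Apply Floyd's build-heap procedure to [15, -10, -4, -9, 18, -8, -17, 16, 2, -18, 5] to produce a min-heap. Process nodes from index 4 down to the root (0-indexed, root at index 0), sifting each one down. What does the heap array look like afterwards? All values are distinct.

sift down from index 4:
  18 vs smaller child -18 at index 9, swap → [15, -10, -4, -9, -18, -8, -17, 16, 2, 18, 5]
sift down from index 3: already satisfies heap property
sift down from index 2:
  -4 vs smaller child -17 at index 6, swap → [15, -10, -17, -9, -18, -8, -4, 16, 2, 18, 5]
sift down from index 1:
  -10 vs smaller child -18 at index 4, swap → [15, -18, -17, -9, -10, -8, -4, 16, 2, 18, 5]
sift down from index 0:
  15 vs smaller child -18 at index 1, swap → [-18, 15, -17, -9, -10, -8, -4, 16, 2, 18, 5]
  15 vs smaller child -10 at index 4, swap → [-18, -10, -17, -9, 15, -8, -4, 16, 2, 18, 5]
  15 vs smaller child 5 at index 10, swap → [-18, -10, -17, -9, 5, -8, -4, 16, 2, 18, 15]

[-18, -10, -17, -9, 5, -8, -4, 16, 2, 18, 15]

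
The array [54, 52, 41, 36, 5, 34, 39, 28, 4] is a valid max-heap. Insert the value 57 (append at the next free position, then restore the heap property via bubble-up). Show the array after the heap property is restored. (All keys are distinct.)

[57, 54, 41, 36, 52, 34, 39, 28, 4, 5]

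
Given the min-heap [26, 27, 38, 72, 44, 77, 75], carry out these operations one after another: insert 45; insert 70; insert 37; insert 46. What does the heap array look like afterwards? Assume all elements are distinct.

insert 45:
  append 45 at index 7 → [26, 27, 38, 72, 44, 77, 75, 45]
  45 < parent 72 at index 3, swap → [26, 27, 38, 45, 44, 77, 75, 72]
insert 70:
  append 70 at index 8 → [26, 27, 38, 45, 44, 77, 75, 72, 70] (no swap needed)
insert 37:
  append 37 at index 9 → [26, 27, 38, 45, 44, 77, 75, 72, 70, 37]
  37 < parent 44 at index 4, swap → [26, 27, 38, 45, 37, 77, 75, 72, 70, 44]
insert 46:
  append 46 at index 10 → [26, 27, 38, 45, 37, 77, 75, 72, 70, 44, 46] (no swap needed)

[26, 27, 38, 45, 37, 77, 75, 72, 70, 44, 46]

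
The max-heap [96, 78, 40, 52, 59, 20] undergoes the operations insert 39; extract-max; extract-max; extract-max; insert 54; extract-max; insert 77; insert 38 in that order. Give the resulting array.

insert 39:
  append 39 at index 6 → [96, 78, 40, 52, 59, 20, 39] (no swap needed)
extract-max → returns 96:
  remove root 96; move last element 39 to root → [39, 78, 40, 52, 59, 20]
  39 vs larger child 78 at index 1, swap → [78, 39, 40, 52, 59, 20]
  39 vs larger child 59 at index 4, swap → [78, 59, 40, 52, 39, 20]
extract-max → returns 78:
  remove root 78; move last element 20 to root → [20, 59, 40, 52, 39]
  20 vs larger child 59 at index 1, swap → [59, 20, 40, 52, 39]
  20 vs larger child 52 at index 3, swap → [59, 52, 40, 20, 39]
extract-max → returns 59:
  remove root 59; move last element 39 to root → [39, 52, 40, 20]
  39 vs larger child 52 at index 1, swap → [52, 39, 40, 20]
insert 54:
  append 54 at index 4 → [52, 39, 40, 20, 54]
  54 > parent 39 at index 1, swap → [52, 54, 40, 20, 39]
  54 > parent 52 at index 0, swap → [54, 52, 40, 20, 39]
extract-max → returns 54:
  remove root 54; move last element 39 to root → [39, 52, 40, 20]
  39 vs larger child 52 at index 1, swap → [52, 39, 40, 20]
insert 77:
  append 77 at index 4 → [52, 39, 40, 20, 77]
  77 > parent 39 at index 1, swap → [52, 77, 40, 20, 39]
  77 > parent 52 at index 0, swap → [77, 52, 40, 20, 39]
insert 38:
  append 38 at index 5 → [77, 52, 40, 20, 39, 38] (no swap needed)

[77, 52, 40, 20, 39, 38]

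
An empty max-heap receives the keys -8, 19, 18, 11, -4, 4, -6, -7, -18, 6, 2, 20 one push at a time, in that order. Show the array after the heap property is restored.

Insert -8:
  append -8 at index 0 → [-8] (no swap needed)
Insert 19:
  append 19 at index 1 → [-8, 19]
  19 > parent -8 at index 0, swap → [19, -8]
Insert 18:
  append 18 at index 2 → [19, -8, 18] (no swap needed)
Insert 11:
  append 11 at index 3 → [19, -8, 18, 11]
  11 > parent -8 at index 1, swap → [19, 11, 18, -8]
Insert -4:
  append -4 at index 4 → [19, 11, 18, -8, -4] (no swap needed)
Insert 4:
  append 4 at index 5 → [19, 11, 18, -8, -4, 4] (no swap needed)
Insert -6:
  append -6 at index 6 → [19, 11, 18, -8, -4, 4, -6] (no swap needed)
Insert -7:
  append -7 at index 7 → [19, 11, 18, -8, -4, 4, -6, -7]
  -7 > parent -8 at index 3, swap → [19, 11, 18, -7, -4, 4, -6, -8]
Insert -18:
  append -18 at index 8 → [19, 11, 18, -7, -4, 4, -6, -8, -18] (no swap needed)
Insert 6:
  append 6 at index 9 → [19, 11, 18, -7, -4, 4, -6, -8, -18, 6]
  6 > parent -4 at index 4, swap → [19, 11, 18, -7, 6, 4, -6, -8, -18, -4]
Insert 2:
  append 2 at index 10 → [19, 11, 18, -7, 6, 4, -6, -8, -18, -4, 2] (no swap needed)
Insert 20:
  append 20 at index 11 → [19, 11, 18, -7, 6, 4, -6, -8, -18, -4, 2, 20]
  20 > parent 4 at index 5, swap → [19, 11, 18, -7, 6, 20, -6, -8, -18, -4, 2, 4]
  20 > parent 18 at index 2, swap → [19, 11, 20, -7, 6, 18, -6, -8, -18, -4, 2, 4]
  20 > parent 19 at index 0, swap → [20, 11, 19, -7, 6, 18, -6, -8, -18, -4, 2, 4]

[20, 11, 19, -7, 6, 18, -6, -8, -18, -4, 2, 4]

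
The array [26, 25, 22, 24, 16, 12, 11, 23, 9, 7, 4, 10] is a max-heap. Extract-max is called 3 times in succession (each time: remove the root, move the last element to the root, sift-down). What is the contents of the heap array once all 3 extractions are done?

extract-max #1 returns 26:
  remove root 26; move last element 10 to root → [10, 25, 22, 24, 16, 12, 11, 23, 9, 7, 4]
  10 vs larger child 25 at index 1, swap → [25, 10, 22, 24, 16, 12, 11, 23, 9, 7, 4]
  10 vs larger child 24 at index 3, swap → [25, 24, 22, 10, 16, 12, 11, 23, 9, 7, 4]
  10 vs larger child 23 at index 7, swap → [25, 24, 22, 23, 16, 12, 11, 10, 9, 7, 4]
extract-max #2 returns 25:
  remove root 25; move last element 4 to root → [4, 24, 22, 23, 16, 12, 11, 10, 9, 7]
  4 vs larger child 24 at index 1, swap → [24, 4, 22, 23, 16, 12, 11, 10, 9, 7]
  4 vs larger child 23 at index 3, swap → [24, 23, 22, 4, 16, 12, 11, 10, 9, 7]
  4 vs larger child 10 at index 7, swap → [24, 23, 22, 10, 16, 12, 11, 4, 9, 7]
extract-max #3 returns 24:
  remove root 24; move last element 7 to root → [7, 23, 22, 10, 16, 12, 11, 4, 9]
  7 vs larger child 23 at index 1, swap → [23, 7, 22, 10, 16, 12, 11, 4, 9]
  7 vs larger child 16 at index 4, swap → [23, 16, 22, 10, 7, 12, 11, 4, 9]

[23, 16, 22, 10, 7, 12, 11, 4, 9]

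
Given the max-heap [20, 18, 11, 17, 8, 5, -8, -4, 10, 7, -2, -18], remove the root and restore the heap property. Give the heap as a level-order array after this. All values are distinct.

[18, 17, 11, 10, 8, 5, -8, -4, -18, 7, -2]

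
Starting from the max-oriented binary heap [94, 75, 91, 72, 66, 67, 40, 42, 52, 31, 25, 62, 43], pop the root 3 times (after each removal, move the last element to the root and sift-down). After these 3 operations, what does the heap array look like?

[72, 66, 67, 52, 31, 62, 40, 42, 43, 25]

extract-max #1 returns 94:
  remove root 94; move last element 43 to root → [43, 75, 91, 72, 66, 67, 40, 42, 52, 31, 25, 62]
  43 vs larger child 91 at index 2, swap → [91, 75, 43, 72, 66, 67, 40, 42, 52, 31, 25, 62]
  43 vs larger child 67 at index 5, swap → [91, 75, 67, 72, 66, 43, 40, 42, 52, 31, 25, 62]
  43 vs only child 62 at index 11, swap → [91, 75, 67, 72, 66, 62, 40, 42, 52, 31, 25, 43]
extract-max #2 returns 91:
  remove root 91; move last element 43 to root → [43, 75, 67, 72, 66, 62, 40, 42, 52, 31, 25]
  43 vs larger child 75 at index 1, swap → [75, 43, 67, 72, 66, 62, 40, 42, 52, 31, 25]
  43 vs larger child 72 at index 3, swap → [75, 72, 67, 43, 66, 62, 40, 42, 52, 31, 25]
  43 vs larger child 52 at index 8, swap → [75, 72, 67, 52, 66, 62, 40, 42, 43, 31, 25]
extract-max #3 returns 75:
  remove root 75; move last element 25 to root → [25, 72, 67, 52, 66, 62, 40, 42, 43, 31]
  25 vs larger child 72 at index 1, swap → [72, 25, 67, 52, 66, 62, 40, 42, 43, 31]
  25 vs larger child 66 at index 4, swap → [72, 66, 67, 52, 25, 62, 40, 42, 43, 31]
  25 vs only child 31 at index 9, swap → [72, 66, 67, 52, 31, 62, 40, 42, 43, 25]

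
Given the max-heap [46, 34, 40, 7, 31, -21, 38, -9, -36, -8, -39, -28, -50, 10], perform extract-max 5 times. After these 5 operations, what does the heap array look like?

[10, 7, -21, -9, -8, -28, -50, -39, -36]

extract-max #1 returns 46:
  remove root 46; move last element 10 to root → [10, 34, 40, 7, 31, -21, 38, -9, -36, -8, -39, -28, -50]
  10 vs larger child 40 at index 2, swap → [40, 34, 10, 7, 31, -21, 38, -9, -36, -8, -39, -28, -50]
  10 vs larger child 38 at index 6, swap → [40, 34, 38, 7, 31, -21, 10, -9, -36, -8, -39, -28, -50]
extract-max #2 returns 40:
  remove root 40; move last element -50 to root → [-50, 34, 38, 7, 31, -21, 10, -9, -36, -8, -39, -28]
  -50 vs larger child 38 at index 2, swap → [38, 34, -50, 7, 31, -21, 10, -9, -36, -8, -39, -28]
  -50 vs larger child 10 at index 6, swap → [38, 34, 10, 7, 31, -21, -50, -9, -36, -8, -39, -28]
extract-max #3 returns 38:
  remove root 38; move last element -28 to root → [-28, 34, 10, 7, 31, -21, -50, -9, -36, -8, -39]
  -28 vs larger child 34 at index 1, swap → [34, -28, 10, 7, 31, -21, -50, -9, -36, -8, -39]
  -28 vs larger child 31 at index 4, swap → [34, 31, 10, 7, -28, -21, -50, -9, -36, -8, -39]
  -28 vs larger child -8 at index 9, swap → [34, 31, 10, 7, -8, -21, -50, -9, -36, -28, -39]
extract-max #4 returns 34:
  remove root 34; move last element -39 to root → [-39, 31, 10, 7, -8, -21, -50, -9, -36, -28]
  -39 vs larger child 31 at index 1, swap → [31, -39, 10, 7, -8, -21, -50, -9, -36, -28]
  -39 vs larger child 7 at index 3, swap → [31, 7, 10, -39, -8, -21, -50, -9, -36, -28]
  -39 vs larger child -9 at index 7, swap → [31, 7, 10, -9, -8, -21, -50, -39, -36, -28]
extract-max #5 returns 31:
  remove root 31; move last element -28 to root → [-28, 7, 10, -9, -8, -21, -50, -39, -36]
  -28 vs larger child 10 at index 2, swap → [10, 7, -28, -9, -8, -21, -50, -39, -36]
  -28 vs larger child -21 at index 5, swap → [10, 7, -21, -9, -8, -28, -50, -39, -36]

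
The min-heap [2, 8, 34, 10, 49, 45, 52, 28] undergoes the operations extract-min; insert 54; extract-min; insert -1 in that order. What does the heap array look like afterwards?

[-1, 10, 34, 28, 49, 45, 52, 54]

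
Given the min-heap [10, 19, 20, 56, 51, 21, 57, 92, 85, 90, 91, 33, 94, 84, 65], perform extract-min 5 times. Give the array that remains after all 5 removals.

[51, 56, 57, 85, 65, 84, 94, 92, 91, 90]

extract-min #1 returns 10:
  remove root 10; move last element 65 to root → [65, 19, 20, 56, 51, 21, 57, 92, 85, 90, 91, 33, 94, 84]
  65 vs smaller child 19 at index 1, swap → [19, 65, 20, 56, 51, 21, 57, 92, 85, 90, 91, 33, 94, 84]
  65 vs smaller child 51 at index 4, swap → [19, 51, 20, 56, 65, 21, 57, 92, 85, 90, 91, 33, 94, 84]
extract-min #2 returns 19:
  remove root 19; move last element 84 to root → [84, 51, 20, 56, 65, 21, 57, 92, 85, 90, 91, 33, 94]
  84 vs smaller child 20 at index 2, swap → [20, 51, 84, 56, 65, 21, 57, 92, 85, 90, 91, 33, 94]
  84 vs smaller child 21 at index 5, swap → [20, 51, 21, 56, 65, 84, 57, 92, 85, 90, 91, 33, 94]
  84 vs smaller child 33 at index 11, swap → [20, 51, 21, 56, 65, 33, 57, 92, 85, 90, 91, 84, 94]
extract-min #3 returns 20:
  remove root 20; move last element 94 to root → [94, 51, 21, 56, 65, 33, 57, 92, 85, 90, 91, 84]
  94 vs smaller child 21 at index 2, swap → [21, 51, 94, 56, 65, 33, 57, 92, 85, 90, 91, 84]
  94 vs smaller child 33 at index 5, swap → [21, 51, 33, 56, 65, 94, 57, 92, 85, 90, 91, 84]
  94 vs only child 84 at index 11, swap → [21, 51, 33, 56, 65, 84, 57, 92, 85, 90, 91, 94]
extract-min #4 returns 21:
  remove root 21; move last element 94 to root → [94, 51, 33, 56, 65, 84, 57, 92, 85, 90, 91]
  94 vs smaller child 33 at index 2, swap → [33, 51, 94, 56, 65, 84, 57, 92, 85, 90, 91]
  94 vs smaller child 57 at index 6, swap → [33, 51, 57, 56, 65, 84, 94, 92, 85, 90, 91]
extract-min #5 returns 33:
  remove root 33; move last element 91 to root → [91, 51, 57, 56, 65, 84, 94, 92, 85, 90]
  91 vs smaller child 51 at index 1, swap → [51, 91, 57, 56, 65, 84, 94, 92, 85, 90]
  91 vs smaller child 56 at index 3, swap → [51, 56, 57, 91, 65, 84, 94, 92, 85, 90]
  91 vs smaller child 85 at index 8, swap → [51, 56, 57, 85, 65, 84, 94, 92, 91, 90]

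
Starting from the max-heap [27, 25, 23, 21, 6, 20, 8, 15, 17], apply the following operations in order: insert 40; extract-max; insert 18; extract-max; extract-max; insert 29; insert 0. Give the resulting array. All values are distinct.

[29, 23, 20, 21, 18, 6, 8, 15, 17, 0]

insert 40:
  append 40 at index 9 → [27, 25, 23, 21, 6, 20, 8, 15, 17, 40]
  40 > parent 6 at index 4, swap → [27, 25, 23, 21, 40, 20, 8, 15, 17, 6]
  40 > parent 25 at index 1, swap → [27, 40, 23, 21, 25, 20, 8, 15, 17, 6]
  40 > parent 27 at index 0, swap → [40, 27, 23, 21, 25, 20, 8, 15, 17, 6]
extract-max → returns 40:
  remove root 40; move last element 6 to root → [6, 27, 23, 21, 25, 20, 8, 15, 17]
  6 vs larger child 27 at index 1, swap → [27, 6, 23, 21, 25, 20, 8, 15, 17]
  6 vs larger child 25 at index 4, swap → [27, 25, 23, 21, 6, 20, 8, 15, 17]
insert 18:
  append 18 at index 9 → [27, 25, 23, 21, 6, 20, 8, 15, 17, 18]
  18 > parent 6 at index 4, swap → [27, 25, 23, 21, 18, 20, 8, 15, 17, 6]
extract-max → returns 27:
  remove root 27; move last element 6 to root → [6, 25, 23, 21, 18, 20, 8, 15, 17]
  6 vs larger child 25 at index 1, swap → [25, 6, 23, 21, 18, 20, 8, 15, 17]
  6 vs larger child 21 at index 3, swap → [25, 21, 23, 6, 18, 20, 8, 15, 17]
  6 vs larger child 17 at index 8, swap → [25, 21, 23, 17, 18, 20, 8, 15, 6]
extract-max → returns 25:
  remove root 25; move last element 6 to root → [6, 21, 23, 17, 18, 20, 8, 15]
  6 vs larger child 23 at index 2, swap → [23, 21, 6, 17, 18, 20, 8, 15]
  6 vs larger child 20 at index 5, swap → [23, 21, 20, 17, 18, 6, 8, 15]
insert 29:
  append 29 at index 8 → [23, 21, 20, 17, 18, 6, 8, 15, 29]
  29 > parent 17 at index 3, swap → [23, 21, 20, 29, 18, 6, 8, 15, 17]
  29 > parent 21 at index 1, swap → [23, 29, 20, 21, 18, 6, 8, 15, 17]
  29 > parent 23 at index 0, swap → [29, 23, 20, 21, 18, 6, 8, 15, 17]
insert 0:
  append 0 at index 9 → [29, 23, 20, 21, 18, 6, 8, 15, 17, 0] (no swap needed)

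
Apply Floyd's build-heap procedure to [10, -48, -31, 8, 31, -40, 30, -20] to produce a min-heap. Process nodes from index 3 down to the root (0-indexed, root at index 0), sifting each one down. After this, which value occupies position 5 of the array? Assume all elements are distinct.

sift down from index 3:
  8 vs only child -20 at index 7, swap → [10, -48, -31, -20, 31, -40, 30, 8]
sift down from index 2:
  -31 vs smaller child -40 at index 5, swap → [10, -48, -40, -20, 31, -31, 30, 8]
sift down from index 1: already satisfies heap property
sift down from index 0:
  10 vs smaller child -48 at index 1, swap → [-48, 10, -40, -20, 31, -31, 30, 8]
  10 vs smaller child -20 at index 3, swap → [-48, -20, -40, 10, 31, -31, 30, 8]
  10 vs only child 8 at index 7, swap → [-48, -20, -40, 8, 31, -31, 30, 10]
resulting array: [-48, -20, -40, 8, 31, -31, 30, 10]

-31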